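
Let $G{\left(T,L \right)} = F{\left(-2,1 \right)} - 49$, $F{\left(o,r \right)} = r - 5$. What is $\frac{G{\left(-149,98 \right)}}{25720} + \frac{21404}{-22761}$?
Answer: $- \frac{551717213}{585412920} \approx -0.94244$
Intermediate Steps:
$F{\left(o,r \right)} = -5 + r$ ($F{\left(o,r \right)} = r - 5 = -5 + r$)
$G{\left(T,L \right)} = -53$ ($G{\left(T,L \right)} = \left(-5 + 1\right) - 49 = -4 - 49 = -53$)
$\frac{G{\left(-149,98 \right)}}{25720} + \frac{21404}{-22761} = - \frac{53}{25720} + \frac{21404}{-22761} = \left(-53\right) \frac{1}{25720} + 21404 \left(- \frac{1}{22761}\right) = - \frac{53}{25720} - \frac{21404}{22761} = - \frac{551717213}{585412920}$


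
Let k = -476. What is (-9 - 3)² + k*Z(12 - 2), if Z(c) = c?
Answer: -4616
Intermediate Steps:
(-9 - 3)² + k*Z(12 - 2) = (-9 - 3)² - 476*(12 - 2) = (-12)² - 476*10 = 144 - 4760 = -4616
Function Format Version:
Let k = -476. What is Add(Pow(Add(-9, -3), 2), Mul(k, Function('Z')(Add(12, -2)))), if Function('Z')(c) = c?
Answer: -4616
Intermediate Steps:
Add(Pow(Add(-9, -3), 2), Mul(k, Function('Z')(Add(12, -2)))) = Add(Pow(Add(-9, -3), 2), Mul(-476, Add(12, -2))) = Add(Pow(-12, 2), Mul(-476, 10)) = Add(144, -4760) = -4616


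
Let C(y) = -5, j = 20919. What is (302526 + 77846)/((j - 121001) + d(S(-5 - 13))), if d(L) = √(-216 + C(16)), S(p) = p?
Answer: -38068390504/10016406945 - 380372*I*√221/10016406945 ≈ -3.8006 - 0.00056454*I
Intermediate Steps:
d(L) = I*√221 (d(L) = √(-216 - 5) = √(-221) = I*√221)
(302526 + 77846)/((j - 121001) + d(S(-5 - 13))) = (302526 + 77846)/((20919 - 121001) + I*√221) = 380372/(-100082 + I*√221)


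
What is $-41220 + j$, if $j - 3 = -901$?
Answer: $-42118$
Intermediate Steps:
$j = -898$ ($j = 3 - 901 = -898$)
$-41220 + j = -41220 - 898 = -42118$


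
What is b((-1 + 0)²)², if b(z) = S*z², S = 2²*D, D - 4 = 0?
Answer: 256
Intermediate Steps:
D = 4 (D = 4 + 0 = 4)
S = 16 (S = 2²*4 = 4*4 = 16)
b(z) = 16*z²
b((-1 + 0)²)² = (16*((-1 + 0)²)²)² = (16*((-1)²)²)² = (16*1²)² = (16*1)² = 16² = 256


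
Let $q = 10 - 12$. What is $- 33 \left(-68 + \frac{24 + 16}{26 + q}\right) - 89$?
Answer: $2100$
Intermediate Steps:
$q = -2$ ($q = 10 - 12 = -2$)
$- 33 \left(-68 + \frac{24 + 16}{26 + q}\right) - 89 = - 33 \left(-68 + \frac{24 + 16}{26 - 2}\right) - 89 = - 33 \left(-68 + \frac{40}{24}\right) - 89 = - 33 \left(-68 + 40 \cdot \frac{1}{24}\right) - 89 = - 33 \left(-68 + \frac{5}{3}\right) - 89 = \left(-33\right) \left(- \frac{199}{3}\right) - 89 = 2189 - 89 = 2100$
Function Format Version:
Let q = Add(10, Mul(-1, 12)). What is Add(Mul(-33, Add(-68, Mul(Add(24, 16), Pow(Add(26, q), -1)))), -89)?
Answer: 2100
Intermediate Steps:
q = -2 (q = Add(10, -12) = -2)
Add(Mul(-33, Add(-68, Mul(Add(24, 16), Pow(Add(26, q), -1)))), -89) = Add(Mul(-33, Add(-68, Mul(Add(24, 16), Pow(Add(26, -2), -1)))), -89) = Add(Mul(-33, Add(-68, Mul(40, Pow(24, -1)))), -89) = Add(Mul(-33, Add(-68, Mul(40, Rational(1, 24)))), -89) = Add(Mul(-33, Add(-68, Rational(5, 3))), -89) = Add(Mul(-33, Rational(-199, 3)), -89) = Add(2189, -89) = 2100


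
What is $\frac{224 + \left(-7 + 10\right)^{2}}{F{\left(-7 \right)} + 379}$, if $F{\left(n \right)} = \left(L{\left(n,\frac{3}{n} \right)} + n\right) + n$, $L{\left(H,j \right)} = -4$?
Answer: $\frac{233}{361} \approx 0.64543$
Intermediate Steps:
$F{\left(n \right)} = -4 + 2 n$ ($F{\left(n \right)} = \left(-4 + n\right) + n = -4 + 2 n$)
$\frac{224 + \left(-7 + 10\right)^{2}}{F{\left(-7 \right)} + 379} = \frac{224 + \left(-7 + 10\right)^{2}}{\left(-4 + 2 \left(-7\right)\right) + 379} = \frac{224 + 3^{2}}{\left(-4 - 14\right) + 379} = \frac{224 + 9}{-18 + 379} = \frac{233}{361}$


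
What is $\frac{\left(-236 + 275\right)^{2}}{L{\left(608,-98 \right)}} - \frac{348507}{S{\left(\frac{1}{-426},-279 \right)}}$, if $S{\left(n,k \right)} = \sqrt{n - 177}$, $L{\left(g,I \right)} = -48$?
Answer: $- \frac{507}{16} + \frac{348507 i \sqrt{32121678}}{75403} \approx -31.688 + 26195.0 i$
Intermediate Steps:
$S{\left(n,k \right)} = \sqrt{-177 + n}$
$\frac{\left(-236 + 275\right)^{2}}{L{\left(608,-98 \right)}} - \frac{348507}{S{\left(\frac{1}{-426},-279 \right)}} = \frac{\left(-236 + 275\right)^{2}}{-48} - \frac{348507}{\sqrt{-177 + \frac{1}{-426}}} = 39^{2} \left(- \frac{1}{48}\right) - \frac{348507}{\sqrt{-177 - \frac{1}{426}}} = 1521 \left(- \frac{1}{48}\right) - \frac{348507}{\sqrt{- \frac{75403}{426}}} = - \frac{507}{16} - \frac{348507}{\frac{1}{426} i \sqrt{32121678}} = - \frac{507}{16} - 348507 \left(- \frac{i \sqrt{32121678}}{75403}\right) = - \frac{507}{16} + \frac{348507 i \sqrt{32121678}}{75403}$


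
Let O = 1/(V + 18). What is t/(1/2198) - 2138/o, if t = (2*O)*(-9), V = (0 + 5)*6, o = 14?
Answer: -27355/28 ≈ -976.96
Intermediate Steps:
V = 30 (V = 5*6 = 30)
O = 1/48 (O = 1/(30 + 18) = 1/48 ≈ 0.020833)
t = -3/8 (t = (2*(1/48))*(-9) = (1/24)*(-9) = -3/8 ≈ -0.37500)
t/(1/2198) - 2138/o = -3/(8*(1/2198)) - 2138/14 = -3/(8*1/2198) - 2138*1/14 = -3/8*2198 - 1069/7 = -3297/4 - 1069/7 = -27355/28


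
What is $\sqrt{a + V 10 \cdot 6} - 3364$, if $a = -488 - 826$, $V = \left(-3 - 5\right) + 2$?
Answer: $-3364 + 3 i \sqrt{186} \approx -3364.0 + 40.915 i$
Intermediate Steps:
$V = -6$ ($V = -8 + 2 = -6$)
$a = -1314$
$\sqrt{a + V 10 \cdot 6} - 3364 = \sqrt{-1314 + \left(-6\right) 10 \cdot 6} - 3364 = \sqrt{-1314 - 360} - 3364 = \sqrt{-1674} - 3364 = 3 i \sqrt{186} - 3364 = -3364 + 3 i \sqrt{186}$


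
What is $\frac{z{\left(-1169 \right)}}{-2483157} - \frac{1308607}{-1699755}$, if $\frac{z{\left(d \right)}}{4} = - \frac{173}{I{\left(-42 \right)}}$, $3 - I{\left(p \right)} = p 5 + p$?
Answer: $\frac{55241181164447}{71752894951095} \approx 0.76988$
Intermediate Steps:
$I{\left(p \right)} = 3 - 6 p$ ($I{\left(p \right)} = 3 - \left(p 5 + p\right) = 3 - \left(5 p + p\right) = 3 - 6 p$)
$z{\left(d \right)} = - \frac{692}{255}$ ($z{\left(d \right)} = 4 \left(- \frac{173}{3 - -252}\right) = 4 \left(- \frac{173}{3 + 252}\right) = 4 \left(- \frac{173}{255}\right) = - \frac{692}{255}$)
$\frac{z{\left(-1169 \right)}}{-2483157} - \frac{1308607}{-1699755} = - \frac{692}{255 \left(-2483157\right)} - \frac{1308607}{-1699755} = \left(- \frac{692}{255}\right) \left(- \frac{1}{2483157}\right) - - \frac{1308607}{1699755} = \frac{692}{633205035} + \frac{1308607}{1699755} = \frac{55241181164447}{71752894951095}$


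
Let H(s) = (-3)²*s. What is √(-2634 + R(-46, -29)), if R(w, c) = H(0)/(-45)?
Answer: I*√2634 ≈ 51.323*I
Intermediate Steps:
H(s) = 9*s
R(w, c) = 0 (R(w, c) = (9*0)/(-45) = 0*(-1/45) = 0)
√(-2634 + R(-46, -29)) = √(-2634 + 0) = √(-2634) = I*√2634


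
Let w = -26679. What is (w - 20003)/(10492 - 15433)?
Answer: 46682/4941 ≈ 9.4479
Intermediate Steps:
(w - 20003)/(10492 - 15433) = (-26679 - 20003)/(10492 - 15433) = -46682/(-4941) = -46682*(-1/4941) = 46682/4941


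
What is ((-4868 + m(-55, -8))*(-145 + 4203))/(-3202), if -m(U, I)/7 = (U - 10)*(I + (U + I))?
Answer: 75424017/1601 ≈ 47111.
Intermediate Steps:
m(U, I) = -7*(-10 + U)*(U + 2*I) (m(U, I) = -7*(U - 10)*(I + (U + I)) = -7*(-10 + U)*(I + (I + U)) = -7*(-10 + U)*(U + 2*I))
((-4868 + m(-55, -8))*(-145 + 4203))/(-3202) = ((-4868 + (-7*(-55)**2 + 70*(-55) + 140*(-8) - 14*(-8)*(-55)))*(-145 + 4203))/(-3202) = ((-4868 + (-7*3025 - 3850 - 1120 - 6160))*4058)*(-1/3202) = ((-4868 + (-21175 - 3850 - 1120 - 6160))*4058)*(-1/3202) = ((-4868 - 32305)*4058)*(-1/3202) = -37173*4058*(-1/3202) = -150848034*(-1/3202) = 75424017/1601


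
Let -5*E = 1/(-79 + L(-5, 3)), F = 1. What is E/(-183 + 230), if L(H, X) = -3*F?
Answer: 1/19270 ≈ 5.1894e-5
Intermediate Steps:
L(H, X) = -3 (L(H, X) = -3*1 = -3)
E = 1/410 (E = -1/(5*(-79 - 3)) = -⅕/(-82) = -⅕*(-1/82) = 1/410 ≈ 0.0024390)
E/(-183 + 230) = (1/410)/(-183 + 230) = (1/410)/47 = (1/47)*(1/410) = 1/19270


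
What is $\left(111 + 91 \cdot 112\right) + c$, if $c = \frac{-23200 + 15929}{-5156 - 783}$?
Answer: $\frac{61196788}{5939} \approx 10304.0$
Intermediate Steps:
$c = \frac{7271}{5939}$ ($c = - \frac{7271}{-5939} = \left(-7271\right) \left(- \frac{1}{5939}\right) = \frac{7271}{5939} \approx 1.2243$)
$\left(111 + 91 \cdot 112\right) + c = \left(111 + 91 \cdot 112\right) + \frac{7271}{5939} = \left(111 + 10192\right) + \frac{7271}{5939} = 10303 + \frac{7271}{5939} = \frac{61196788}{5939}$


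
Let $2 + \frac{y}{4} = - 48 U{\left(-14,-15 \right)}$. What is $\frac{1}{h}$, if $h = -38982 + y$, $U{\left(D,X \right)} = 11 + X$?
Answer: $- \frac{1}{38222} \approx -2.6163 \cdot 10^{-5}$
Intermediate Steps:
$y = 760$ ($y = -8 + 4 \left(- 48 \left(11 - 15\right)\right) = -8 + 4 \left(\left(-48\right) \left(-4\right)\right) = -8 + 4 \cdot 192 = -8 + 768 = 760$)
$h = -38222$ ($h = -38982 + 760 = -38222$)
$\frac{1}{h} = \frac{1}{-38222} = - \frac{1}{38222}$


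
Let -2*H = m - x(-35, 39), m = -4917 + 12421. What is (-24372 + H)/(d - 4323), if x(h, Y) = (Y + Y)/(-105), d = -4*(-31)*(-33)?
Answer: 984353/294525 ≈ 3.3422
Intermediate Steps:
d = -4092 (d = 124*(-33) = -4092)
x(h, Y) = -2*Y/105 (x(h, Y) = (2*Y)*(-1/105) = -2*Y/105)
m = 7504
H = -131333/35 (H = -(7504 - (-2)*39/105)/2 = -(7504 - 1*(-26/35))/2 = -(7504 + 26/35)/2 = -1/2*262666/35 = -131333/35 ≈ -3752.4)
(-24372 + H)/(d - 4323) = (-24372 - 131333/35)/(-4092 - 4323) = -984353/35/(-8415) = -984353/35*(-1/8415) = 984353/294525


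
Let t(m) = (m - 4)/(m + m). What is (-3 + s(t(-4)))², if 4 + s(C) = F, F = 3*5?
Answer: 64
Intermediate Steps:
F = 15
t(m) = (-4 + m)/(2*m) (t(m) = (-4 + m)/((2*m)) = (-4 + m)*(1/(2*m)) = (-4 + m)/(2*m))
s(C) = 11 (s(C) = -4 + 15 = 11)
(-3 + s(t(-4)))² = (-3 + 11)² = 8² = 64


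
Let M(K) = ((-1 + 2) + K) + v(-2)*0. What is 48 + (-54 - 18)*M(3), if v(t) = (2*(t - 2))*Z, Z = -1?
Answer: -240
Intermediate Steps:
v(t) = 4 - 2*t (v(t) = (2*(t - 2))*(-1) = (2*(-2 + t))*(-1) = (-4 + 2*t)*(-1) = 4 - 2*t)
M(K) = 1 + K (M(K) = ((-1 + 2) + K) + (4 - 2*(-2))*0 = (1 + K) + (4 + 4)*0 = (1 + K) + 8*0 = (1 + K) + 0 = 1 + K)
48 + (-54 - 18)*M(3) = 48 + (-54 - 18)*(1 + 3) = 48 - 72*4 = 48 - 288 = -240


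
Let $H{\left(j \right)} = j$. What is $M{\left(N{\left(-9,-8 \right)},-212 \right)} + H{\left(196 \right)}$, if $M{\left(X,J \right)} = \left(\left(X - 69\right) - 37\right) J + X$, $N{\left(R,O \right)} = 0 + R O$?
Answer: $7476$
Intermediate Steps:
$N{\left(R,O \right)} = O R$ ($N{\left(R,O \right)} = 0 + O R = O R$)
$M{\left(X,J \right)} = X + J \left(-106 + X\right)$ ($M{\left(X,J \right)} = \left(\left(-69 + X\right) - 37\right) J + X = \left(-106 + X\right) J + X = J \left(-106 + X\right) + X = X + J \left(-106 + X\right)$)
$M{\left(N{\left(-9,-8 \right)},-212 \right)} + H{\left(196 \right)} = \left(\left(-8\right) \left(-9\right) - -22472 - 212 \left(\left(-8\right) \left(-9\right)\right)\right) + 196 = \left(72 + 22472 - 15264\right) + 196 = 7280 + 196 = 7476$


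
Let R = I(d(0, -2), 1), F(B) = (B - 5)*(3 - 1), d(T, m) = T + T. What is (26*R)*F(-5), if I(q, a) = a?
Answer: -520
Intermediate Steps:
d(T, m) = 2*T
F(B) = -10 + 2*B (F(B) = (-5 + B)*2 = -10 + 2*B)
R = 1
(26*R)*F(-5) = (26*1)*(-10 + 2*(-5)) = 26*(-10 - 10) = 26*(-20) = -520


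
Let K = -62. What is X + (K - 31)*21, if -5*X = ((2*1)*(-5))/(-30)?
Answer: -29296/15 ≈ -1953.1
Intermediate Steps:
X = -1/15 (X = -(2*1)*(-5)/(5*(-30)) = -2*(-5)*(-1)/(5*30) = -(-2)*(-1)/30 = -⅕*⅓ = -1/15 ≈ -0.066667)
X + (K - 31)*21 = -1/15 + (-62 - 31)*21 = -1/15 - 93*21 = -1/15 - 1953 = -29296/15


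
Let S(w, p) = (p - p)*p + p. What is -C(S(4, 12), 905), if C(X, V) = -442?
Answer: 442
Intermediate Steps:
S(w, p) = p (S(w, p) = 0*p + p = 0 + p = p)
-C(S(4, 12), 905) = -1*(-442) = 442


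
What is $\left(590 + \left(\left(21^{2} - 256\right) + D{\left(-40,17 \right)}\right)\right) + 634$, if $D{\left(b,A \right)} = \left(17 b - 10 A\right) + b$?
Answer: $519$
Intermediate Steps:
$D{\left(b,A \right)} = - 10 A + 18 b$ ($D{\left(b,A \right)} = \left(- 10 A + 17 b\right) + b = - 10 A + 18 b$)
$\left(590 + \left(\left(21^{2} - 256\right) + D{\left(-40,17 \right)}\right)\right) + 634 = \left(590 + \left(\left(21^{2} - 256\right) + \left(\left(-10\right) 17 + 18 \left(-40\right)\right)\right)\right) + 634 = \left(590 + \left(\left(441 - 256\right) - 890\right)\right) + 634 = \left(590 + \left(185 - 890\right)\right) + 634 = \left(590 - 705\right) + 634 = -115 + 634 = 519$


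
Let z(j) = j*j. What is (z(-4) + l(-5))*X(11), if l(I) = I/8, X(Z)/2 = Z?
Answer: 1353/4 ≈ 338.25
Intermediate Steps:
X(Z) = 2*Z
l(I) = I/8 (l(I) = I*(1/8) = I/8)
z(j) = j**2
(z(-4) + l(-5))*X(11) = ((-4)**2 + (1/8)*(-5))*(2*11) = (16 - 5/8)*22 = (123/8)*22 = 1353/4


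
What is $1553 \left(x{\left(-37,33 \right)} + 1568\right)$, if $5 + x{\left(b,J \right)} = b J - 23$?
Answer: $495407$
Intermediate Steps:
$x{\left(b,J \right)} = -28 + J b$ ($x{\left(b,J \right)} = -5 + \left(b J - 23\right) = -5 + \left(J b - 23\right) = -5 + \left(-23 + J b\right) = -28 + J b$)
$1553 \left(x{\left(-37,33 \right)} + 1568\right) = 1553 \left(\left(-28 + 33 \left(-37\right)\right) + 1568\right) = 1553 \left(\left(-28 - 1221\right) + 1568\right) = 1553 \left(-1249 + 1568\right) = 1553 \cdot 319 = 495407$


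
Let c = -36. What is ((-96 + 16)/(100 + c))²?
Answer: 25/16 ≈ 1.5625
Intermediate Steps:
((-96 + 16)/(100 + c))² = ((-96 + 16)/(100 - 36))² = (-80/64)² = (-80*1/64)² = (-5/4)² = 25/16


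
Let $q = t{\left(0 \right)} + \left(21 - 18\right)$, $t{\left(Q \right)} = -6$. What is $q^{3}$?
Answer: $-27$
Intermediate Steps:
$q = -3$ ($q = -6 + \left(21 - 18\right) = -6 + 3 = -3$)
$q^{3} = \left(-3\right)^{3} = -27$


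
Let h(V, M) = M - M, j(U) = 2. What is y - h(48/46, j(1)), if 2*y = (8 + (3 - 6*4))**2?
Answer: 169/2 ≈ 84.500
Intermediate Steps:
h(V, M) = 0
y = 169/2 (y = (8 + (3 - 6*4))**2/2 = (8 + (3 - 1*24))**2/2 = (8 + (3 - 24))**2/2 = (8 - 21)**2/2 = (1/2)*(-13)**2 = (1/2)*169 = 169/2 ≈ 84.500)
y - h(48/46, j(1)) = 169/2 - 1*0 = 169/2 + 0 = 169/2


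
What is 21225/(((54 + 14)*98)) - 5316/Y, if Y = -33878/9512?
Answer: 168844749219/112881496 ≈ 1495.8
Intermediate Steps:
Y = -16939/4756 (Y = -33878*1/9512 = -16939/4756 ≈ -3.5616)
21225/(((54 + 14)*98)) - 5316/Y = 21225/(((54 + 14)*98)) - 5316/(-16939/4756) = 21225/((68*98)) - 5316*(-4756/16939) = 21225/6664 + 25282896/16939 = 168844749219/112881496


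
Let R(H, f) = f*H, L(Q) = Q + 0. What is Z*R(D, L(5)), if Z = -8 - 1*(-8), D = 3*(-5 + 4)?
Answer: 0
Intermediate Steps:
L(Q) = Q
D = -3 (D = 3*(-1) = -3)
R(H, f) = H*f
Z = 0 (Z = -8 + 8 = 0)
Z*R(D, L(5)) = 0*(-3*5) = 0*(-15) = 0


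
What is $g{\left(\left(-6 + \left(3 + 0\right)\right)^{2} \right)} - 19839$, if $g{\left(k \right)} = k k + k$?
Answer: $-19749$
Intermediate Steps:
$g{\left(k \right)} = k + k^{2}$ ($g{\left(k \right)} = k^{2} + k = k + k^{2}$)
$g{\left(\left(-6 + \left(3 + 0\right)\right)^{2} \right)} - 19839 = \left(-6 + \left(3 + 0\right)\right)^{2} \left(1 + \left(-6 + \left(3 + 0\right)\right)^{2}\right) - 19839 = \left(-6 + 3\right)^{2} \left(1 + \left(-6 + 3\right)^{2}\right) - 19839 = \left(-3\right)^{2} \left(1 + \left(-3\right)^{2}\right) - 19839 = 9 \left(1 + 9\right) - 19839 = 9 \cdot 10 - 19839 = 90 - 19839 = -19749$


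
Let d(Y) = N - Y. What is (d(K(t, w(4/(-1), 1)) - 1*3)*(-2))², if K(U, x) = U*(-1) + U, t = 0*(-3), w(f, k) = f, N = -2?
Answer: 4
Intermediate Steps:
t = 0
K(U, x) = 0 (K(U, x) = -U + U = 0)
d(Y) = -2 - Y
(d(K(t, w(4/(-1), 1)) - 1*3)*(-2))² = ((-2 - (0 - 1*3))*(-2))² = ((-2 - (0 - 3))*(-2))² = ((-2 - 1*(-3))*(-2))² = ((-2 + 3)*(-2))² = (1*(-2))² = (-2)² = 4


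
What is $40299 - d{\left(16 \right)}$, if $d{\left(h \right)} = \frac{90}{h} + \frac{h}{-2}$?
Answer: $\frac{322411}{8} \approx 40301.0$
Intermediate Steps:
$d{\left(h \right)} = \frac{90}{h} - \frac{h}{2}$ ($d{\left(h \right)} = \frac{90}{h} + h \left(- \frac{1}{2}\right) = \frac{90}{h} - \frac{h}{2}$)
$40299 - d{\left(16 \right)} = 40299 - \left(\frac{90}{16} - 8\right) = 40299 - \left(90 \cdot \frac{1}{16} - 8\right) = 40299 - \left(\frac{45}{8} - 8\right) = 40299 - - \frac{19}{8} = 40299 + \frac{19}{8} = \frac{322411}{8}$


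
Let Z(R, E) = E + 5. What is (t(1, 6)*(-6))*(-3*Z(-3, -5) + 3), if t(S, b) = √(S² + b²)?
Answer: -18*√37 ≈ -109.49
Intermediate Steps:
Z(R, E) = 5 + E
(t(1, 6)*(-6))*(-3*Z(-3, -5) + 3) = (√(1² + 6²)*(-6))*(-3*(5 - 5) + 3) = (√(1 + 36)*(-6))*(-3*0 + 3) = (√37*(-6))*(0 + 3) = -6*√37*3 = -18*√37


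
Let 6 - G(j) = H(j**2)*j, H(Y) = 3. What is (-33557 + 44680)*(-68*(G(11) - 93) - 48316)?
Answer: -446655188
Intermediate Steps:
G(j) = 6 - 3*j
(-33557 + 44680)*(-68*(G(11) - 93) - 48316) = (-33557 + 44680)*(-68*((6 - 3*11) - 93) - 48316) = 11123*(-68*((6 - 33) - 93) - 48316) = 11123*(-68*(-27 - 93) - 48316) = 11123*(-68*(-120) - 48316) = 11123*(8160 - 48316) = 11123*(-40156) = -446655188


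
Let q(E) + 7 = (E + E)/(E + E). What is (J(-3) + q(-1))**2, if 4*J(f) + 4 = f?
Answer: 961/16 ≈ 60.063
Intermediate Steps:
J(f) = -1 + f/4
q(E) = -6 (q(E) = -7 + (E + E)/(E + E) = -7 + (2*E)/((2*E)) = -7 + (2*E)*(1/(2*E)) = -7 + 1 = -6)
(J(-3) + q(-1))**2 = ((-1 + (1/4)*(-3)) - 6)**2 = ((-1 - 3/4) - 6)**2 = (-7/4 - 6)**2 = (-31/4)**2 = 961/16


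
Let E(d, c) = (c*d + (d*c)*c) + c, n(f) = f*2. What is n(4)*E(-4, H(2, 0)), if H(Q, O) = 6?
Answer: -1296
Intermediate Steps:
n(f) = 2*f
E(d, c) = c + c*d + d*c**2 (E(d, c) = (c*d + (c*d)*c) + c = (c*d + d*c**2) + c = c + c*d + d*c**2)
n(4)*E(-4, H(2, 0)) = (2*4)*(6*(1 - 4 + 6*(-4))) = 8*(6*(1 - 4 - 24)) = 8*(6*(-27)) = 8*(-162) = -1296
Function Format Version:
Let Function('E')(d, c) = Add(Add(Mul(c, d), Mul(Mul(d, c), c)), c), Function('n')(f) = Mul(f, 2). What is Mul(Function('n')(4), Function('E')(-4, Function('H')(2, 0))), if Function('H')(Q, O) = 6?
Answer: -1296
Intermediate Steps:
Function('n')(f) = Mul(2, f)
Function('E')(d, c) = Add(c, Mul(c, d), Mul(d, Pow(c, 2))) (Function('E')(d, c) = Add(Add(Mul(c, d), Mul(Mul(c, d), c)), c) = Add(Add(Mul(c, d), Mul(d, Pow(c, 2))), c) = Add(c, Mul(c, d), Mul(d, Pow(c, 2))))
Mul(Function('n')(4), Function('E')(-4, Function('H')(2, 0))) = Mul(Mul(2, 4), Mul(6, Add(1, -4, Mul(6, -4)))) = Mul(8, Mul(6, Add(1, -4, -24))) = Mul(8, Mul(6, -27)) = Mul(8, -162) = -1296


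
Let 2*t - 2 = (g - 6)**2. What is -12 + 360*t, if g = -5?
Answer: 22128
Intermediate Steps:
t = 123/2 (t = 1 + (-5 - 6)**2/2 = 1 + (1/2)*(-11)**2 = 1 + (1/2)*121 = 1 + 121/2 = 123/2 ≈ 61.500)
-12 + 360*t = -12 + 360*(123/2) = -12 + 22140 = 22128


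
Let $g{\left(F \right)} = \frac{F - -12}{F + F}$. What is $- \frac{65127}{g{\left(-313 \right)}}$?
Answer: $- \frac{40769502}{301} \approx -1.3545 \cdot 10^{5}$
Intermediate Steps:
$g{\left(F \right)} = \frac{12 + F}{2 F}$ ($g{\left(F \right)} = \frac{F + 12}{2 F} = \left(12 + F\right) \frac{1}{2 F} = \frac{12 + F}{2 F}$)
$- \frac{65127}{g{\left(-313 \right)}} = - \frac{65127}{\frac{1}{2} \frac{1}{-313} \left(12 - 313\right)} = - \frac{65127}{\frac{1}{2} \left(- \frac{1}{313}\right) \left(-301\right)} = - \frac{65127}{\frac{301}{626}} = \left(-65127\right) \frac{626}{301} = - \frac{40769502}{301}$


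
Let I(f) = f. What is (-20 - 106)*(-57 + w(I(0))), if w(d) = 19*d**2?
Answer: 7182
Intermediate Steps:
(-20 - 106)*(-57 + w(I(0))) = (-20 - 106)*(-57 + 19*0**2) = -126*(-57 + 19*0) = -126*(-57 + 0) = -126*(-57) = 7182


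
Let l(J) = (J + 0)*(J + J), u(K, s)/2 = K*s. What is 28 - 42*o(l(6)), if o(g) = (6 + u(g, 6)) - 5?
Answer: -36302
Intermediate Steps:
u(K, s) = 2*K*s (u(K, s) = 2*(K*s) = 2*K*s)
l(J) = 2*J² (l(J) = J*(2*J) = 2*J²)
o(g) = 1 + 12*g (o(g) = (6 + 2*g*6) - 5 = (6 + 12*g) - 5 = 1 + 12*g)
28 - 42*o(l(6)) = 28 - 42*(1 + 12*(2*6²)) = 28 - 42*(1 + 12*(2*36)) = 28 - 42*(1 + 12*72) = 28 - 42*(1 + 864) = 28 - 42*865 = 28 - 36330 = -36302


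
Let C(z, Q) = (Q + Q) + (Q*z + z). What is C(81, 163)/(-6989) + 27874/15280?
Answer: -6574707/53395960 ≈ -0.12313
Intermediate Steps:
C(z, Q) = z + 2*Q + Q*z (C(z, Q) = 2*Q + (z + Q*z) = z + 2*Q + Q*z)
C(81, 163)/(-6989) + 27874/15280 = (81 + 2*163 + 163*81)/(-6989) + 27874/15280 = (81 + 326 + 13203)*(-1/6989) + 27874*(1/15280) = 13610*(-1/6989) + 13937/7640 = -13610/6989 + 13937/7640 = -6574707/53395960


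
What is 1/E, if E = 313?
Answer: 1/313 ≈ 0.0031949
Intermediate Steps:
1/E = 1/313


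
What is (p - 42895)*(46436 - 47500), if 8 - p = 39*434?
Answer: 63641032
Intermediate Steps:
p = -16918 (p = 8 - 39*434 = 8 - 1*16926 = 8 - 16926 = -16918)
(p - 42895)*(46436 - 47500) = (-16918 - 42895)*(46436 - 47500) = -59813*(-1064) = 63641032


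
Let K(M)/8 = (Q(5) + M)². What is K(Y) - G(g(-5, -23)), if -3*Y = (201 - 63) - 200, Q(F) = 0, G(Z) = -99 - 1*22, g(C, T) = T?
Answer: 31841/9 ≈ 3537.9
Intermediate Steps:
G(Z) = -121 (G(Z) = -99 - 22 = -121)
Y = 62/3 (Y = -((201 - 63) - 200)/3 = -(138 - 200)/3 = -⅓*(-62) = 62/3 ≈ 20.667)
K(M) = 8*M² (K(M) = 8*(0 + M)² = 8*M²)
K(Y) - G(g(-5, -23)) = 8*(62/3)² - 1*(-121) = 8*(3844/9) + 121 = 30752/9 + 121 = 31841/9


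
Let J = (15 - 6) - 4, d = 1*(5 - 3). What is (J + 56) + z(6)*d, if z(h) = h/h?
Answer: 63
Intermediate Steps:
d = 2 (d = 1*2 = 2)
J = 5 (J = 9 - 4 = 5)
z(h) = 1
(J + 56) + z(6)*d = (5 + 56) + 1*2 = 61 + 2 = 63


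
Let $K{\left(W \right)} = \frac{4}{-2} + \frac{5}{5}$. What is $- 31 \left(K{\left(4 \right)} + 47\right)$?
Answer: $-1426$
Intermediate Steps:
$K{\left(W \right)} = -1$ ($K{\left(W \right)} = 4 \left(- \frac{1}{2}\right) + 5 \cdot \frac{1}{5} = -2 + 1 = -1$)
$- 31 \left(K{\left(4 \right)} + 47\right) = - 31 \left(-1 + 47\right) = \left(-31\right) 46 = -1426$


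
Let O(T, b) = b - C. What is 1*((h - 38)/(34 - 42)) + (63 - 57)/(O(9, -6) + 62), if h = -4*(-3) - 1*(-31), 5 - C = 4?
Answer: -227/440 ≈ -0.51591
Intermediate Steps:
C = 1 (C = 5 - 1*4 = 5 - 4 = 1)
O(T, b) = -1 + b (O(T, b) = b - 1*1 = b - 1 = -1 + b)
h = 43 (h = 12 + 31 = 43)
1*((h - 38)/(34 - 42)) + (63 - 57)/(O(9, -6) + 62) = 1*((43 - 38)/(34 - 42)) + (63 - 57)/((-1 - 6) + 62) = 1*(5/(-8)) + 6/(-7 + 62) = 1*(5*(-⅛)) + 6/55 = 1*(-5/8) + 6*(1/55) = -5/8 + 6/55 = -227/440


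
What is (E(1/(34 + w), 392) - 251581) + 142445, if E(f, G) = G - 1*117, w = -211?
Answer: -108861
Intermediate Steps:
E(f, G) = -117 + G (E(f, G) = G - 117 = -117 + G)
(E(1/(34 + w), 392) - 251581) + 142445 = ((-117 + 392) - 251581) + 142445 = (275 - 251581) + 142445 = -251306 + 142445 = -108861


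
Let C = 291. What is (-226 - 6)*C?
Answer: -67512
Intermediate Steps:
(-226 - 6)*C = (-226 - 6)*291 = -232*291 = -67512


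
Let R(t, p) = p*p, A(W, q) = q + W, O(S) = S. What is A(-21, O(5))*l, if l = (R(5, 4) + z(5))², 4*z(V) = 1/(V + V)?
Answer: -410881/100 ≈ -4108.8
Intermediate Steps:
A(W, q) = W + q
R(t, p) = p²
z(V) = 1/(8*V) (z(V) = 1/(4*(V + V)) = 1/(4*((2*V))) = (1/(2*V))/4 = 1/(8*V))
l = 410881/1600 (l = (4² + (⅛)/5)² = (16 + (⅛)*(⅕))² = (16 + 1/40)² = (641/40)² = 410881/1600 ≈ 256.80)
A(-21, O(5))*l = (-21 + 5)*(410881/1600) = -16*410881/1600 = -410881/100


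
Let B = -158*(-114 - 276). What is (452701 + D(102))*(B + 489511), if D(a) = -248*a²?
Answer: -1172526242321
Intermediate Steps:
B = 61620 (B = -158*(-390) = 61620)
(452701 + D(102))*(B + 489511) = (452701 - 248*102²)*(61620 + 489511) = (452701 - 248*10404)*551131 = (452701 - 2580192)*551131 = -2127491*551131 = -1172526242321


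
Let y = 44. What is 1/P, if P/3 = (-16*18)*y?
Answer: -1/38016 ≈ -2.6305e-5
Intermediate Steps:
P = -38016 (P = 3*(-16*18*44) = 3*(-288*44) = 3*(-12672) = -38016)
1/P = 1/(-38016) = -1/38016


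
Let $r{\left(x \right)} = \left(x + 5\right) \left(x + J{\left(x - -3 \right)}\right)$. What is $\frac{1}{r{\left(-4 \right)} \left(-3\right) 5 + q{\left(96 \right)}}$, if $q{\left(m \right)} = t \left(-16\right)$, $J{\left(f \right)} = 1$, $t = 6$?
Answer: $- \frac{1}{51} \approx -0.019608$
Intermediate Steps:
$r{\left(x \right)} = \left(1 + x\right) \left(5 + x\right)$ ($r{\left(x \right)} = \left(x + 5\right) \left(x + 1\right) = \left(5 + x\right) \left(1 + x\right) = \left(1 + x\right) \left(5 + x\right)$)
$q{\left(m \right)} = -96$ ($q{\left(m \right)} = 6 \left(-16\right) = -96$)
$\frac{1}{r{\left(-4 \right)} \left(-3\right) 5 + q{\left(96 \right)}} = \frac{1}{\left(5 + \left(-4\right)^{2} + 6 \left(-4\right)\right) \left(-3\right) 5 - 96} = \frac{1}{\left(5 + 16 - 24\right) \left(-3\right) 5 - 96} = \frac{1}{\left(-3\right) \left(-3\right) 5 - 96} = \frac{1}{9 \cdot 5 - 96} = \frac{1}{45 - 96} = \frac{1}{-51} = - \frac{1}{51}$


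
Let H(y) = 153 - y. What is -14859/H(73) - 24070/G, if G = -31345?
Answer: -92765951/501520 ≈ -184.97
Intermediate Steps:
-14859/H(73) - 24070/G = -14859/(153 - 1*73) - 24070/(-31345) = -14859/(153 - 73) - 24070*(-1/31345) = -14859/80 + 4814/6269 = -92765951/501520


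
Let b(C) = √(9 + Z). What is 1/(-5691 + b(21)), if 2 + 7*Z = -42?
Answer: -39837/226712348 - √133/226712348 ≈ -0.00017577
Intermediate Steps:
Z = -44/7 (Z = -2/7 + (⅐)*(-42) = -2/7 - 6 = -44/7 ≈ -6.2857)
b(C) = √133/7 (b(C) = √(9 - 44/7) = √(19/7) = √133/7)
1/(-5691 + b(21)) = 1/(-5691 + √133/7)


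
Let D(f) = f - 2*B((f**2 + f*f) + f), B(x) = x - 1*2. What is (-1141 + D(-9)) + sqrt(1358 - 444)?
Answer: -1452 + sqrt(914) ≈ -1421.8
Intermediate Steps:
B(x) = -2 + x (B(x) = x - 2 = -2 + x)
D(f) = 4 - f - 4*f**2 (D(f) = f - 2*(-2 + ((f**2 + f*f) + f)) = f - 2*(-2 + ((f**2 + f**2) + f)) = f - 2*(-2 + (2*f**2 + f)) = f - 2*(-2 + (f + 2*f**2)) = f - 2*(-2 + f + 2*f**2) = f + (4 - 4*f**2 - 2*f) = 4 - f - 4*f**2)
(-1141 + D(-9)) + sqrt(1358 - 444) = (-1141 + (4 - 1*(-9) - 4*(-9)**2)) + sqrt(1358 - 444) = (-1141 + (4 + 9 - 4*81)) + sqrt(914) = (-1141 + (4 + 9 - 324)) + sqrt(914) = (-1141 - 311) + sqrt(914) = -1452 + sqrt(914)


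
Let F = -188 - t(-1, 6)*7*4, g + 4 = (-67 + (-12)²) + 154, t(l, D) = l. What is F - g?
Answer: -387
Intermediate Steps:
g = 227 (g = -4 + ((-67 + (-12)²) + 154) = -4 + ((-67 + 144) + 154) = -4 + (77 + 154) = -4 + 231 = 227)
F = -160 (F = -188 - (-1*7)*4 = -188 - (-7)*4 = -188 - 1*(-28) = -188 + 28 = -160)
F - g = -160 - 1*227 = -160 - 227 = -387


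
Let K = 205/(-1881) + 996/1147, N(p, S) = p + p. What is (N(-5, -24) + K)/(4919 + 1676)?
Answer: -19936729/14228758665 ≈ -0.0014012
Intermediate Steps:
N(p, S) = 2*p
K = 1638341/2157507 (K = 205*(-1/1881) + 996*(1/1147) = -205/1881 + 996/1147 = 1638341/2157507 ≈ 0.75937)
(N(-5, -24) + K)/(4919 + 1676) = (2*(-5) + 1638341/2157507)/(4919 + 1676) = (-10 + 1638341/2157507)/6595 = -19936729/2157507*1/6595 = -19936729/14228758665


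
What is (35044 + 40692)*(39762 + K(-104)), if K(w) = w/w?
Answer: 3011490568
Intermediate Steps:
K(w) = 1
(35044 + 40692)*(39762 + K(-104)) = (35044 + 40692)*(39762 + 1) = 75736*39763 = 3011490568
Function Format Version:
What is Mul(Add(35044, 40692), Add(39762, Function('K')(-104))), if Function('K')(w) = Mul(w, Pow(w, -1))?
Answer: 3011490568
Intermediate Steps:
Function('K')(w) = 1
Mul(Add(35044, 40692), Add(39762, Function('K')(-104))) = Mul(Add(35044, 40692), Add(39762, 1)) = Mul(75736, 39763) = 3011490568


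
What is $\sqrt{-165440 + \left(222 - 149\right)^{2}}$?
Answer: $i \sqrt{160111} \approx 400.14 i$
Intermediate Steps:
$\sqrt{-165440 + \left(222 - 149\right)^{2}} = \sqrt{-165440 + 73^{2}} = \sqrt{-165440 + 5329} = \sqrt{-160111} = i \sqrt{160111}$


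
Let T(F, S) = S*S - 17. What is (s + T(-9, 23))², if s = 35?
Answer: 299209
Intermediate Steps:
T(F, S) = -17 + S² (T(F, S) = S² - 17 = -17 + S²)
(s + T(-9, 23))² = (35 + (-17 + 23²))² = (35 + (-17 + 529))² = (35 + 512)² = 547² = 299209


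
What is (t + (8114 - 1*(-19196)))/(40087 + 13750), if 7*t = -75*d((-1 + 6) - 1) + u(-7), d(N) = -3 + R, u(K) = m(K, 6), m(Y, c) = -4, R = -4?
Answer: 191691/376859 ≈ 0.50865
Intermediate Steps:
u(K) = -4
d(N) = -7 (d(N) = -3 - 4 = -7)
t = 521/7 (t = (-75*(-7) - 4)/7 = (525 - 4)/7 = (⅐)*521 = 521/7 ≈ 74.429)
(t + (8114 - 1*(-19196)))/(40087 + 13750) = (521/7 + (8114 - 1*(-19196)))/(40087 + 13750) = (521/7 + (8114 + 19196))/53837 = (521/7 + 27310)*(1/53837) = (191691/7)*(1/53837) = 191691/376859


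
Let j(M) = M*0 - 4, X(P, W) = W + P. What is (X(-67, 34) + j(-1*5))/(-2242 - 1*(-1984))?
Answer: 37/258 ≈ 0.14341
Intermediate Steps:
X(P, W) = P + W
j(M) = -4 (j(M) = 0 - 4 = -4)
(X(-67, 34) + j(-1*5))/(-2242 - 1*(-1984)) = ((-67 + 34) - 4)/(-2242 - 1*(-1984)) = (-33 - 4)/(-2242 + 1984) = -37/(-258) = -37*(-1/258) = 37/258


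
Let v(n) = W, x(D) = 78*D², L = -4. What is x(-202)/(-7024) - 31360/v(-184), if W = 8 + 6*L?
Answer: 1323041/878 ≈ 1506.9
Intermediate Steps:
W = -16 (W = 8 + 6*(-4) = 8 - 24 = -16)
v(n) = -16
x(-202)/(-7024) - 31360/v(-184) = (78*(-202)²)/(-7024) - 31360/(-16) = (78*40804)*(-1/7024) - 31360*(-1/16) = 3182712*(-1/7024) + 1960 = -397839/878 + 1960 = 1323041/878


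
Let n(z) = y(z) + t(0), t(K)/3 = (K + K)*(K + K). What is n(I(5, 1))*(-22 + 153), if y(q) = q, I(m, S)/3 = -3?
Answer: -1179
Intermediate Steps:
t(K) = 12*K² (t(K) = 3*((K + K)*(K + K)) = 3*((2*K)*(2*K)) = 3*(4*K²) = 12*K²)
I(m, S) = -9 (I(m, S) = 3*(-3) = -9)
n(z) = z (n(z) = z + 12*0² = z + 12*0 = z + 0 = z)
n(I(5, 1))*(-22 + 153) = -9*(-22 + 153) = -9*131 = -1179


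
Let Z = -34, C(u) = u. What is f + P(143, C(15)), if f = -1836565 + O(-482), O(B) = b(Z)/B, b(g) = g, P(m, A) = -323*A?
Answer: -443779793/241 ≈ -1.8414e+6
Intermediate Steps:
O(B) = -34/B
f = -442612148/241 (f = -1836565 - 34/(-482) = -1836565 - 34*(-1/482) = -1836565 + 17/241 = -442612148/241 ≈ -1.8366e+6)
f + P(143, C(15)) = -442612148/241 - 323*15 = -442612148/241 - 4845 = -443779793/241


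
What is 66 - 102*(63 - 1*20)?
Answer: -4320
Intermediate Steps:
66 - 102*(63 - 1*20) = 66 - 102*(63 - 20) = 66 - 102*43 = 66 - 4386 = -4320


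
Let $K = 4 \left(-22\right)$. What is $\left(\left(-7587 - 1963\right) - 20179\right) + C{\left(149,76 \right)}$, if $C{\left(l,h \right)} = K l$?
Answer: $-42841$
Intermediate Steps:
$K = -88$
$C{\left(l,h \right)} = - 88 l$
$\left(\left(-7587 - 1963\right) - 20179\right) + C{\left(149,76 \right)} = \left(\left(-7587 - 1963\right) - 20179\right) - 13112 = \left(-9550 - 20179\right) - 13112 = -29729 - 13112 = -42841$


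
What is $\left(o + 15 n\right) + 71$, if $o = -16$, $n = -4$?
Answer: $-5$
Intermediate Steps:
$\left(o + 15 n\right) + 71 = \left(-16 + 15 \left(-4\right)\right) + 71 = \left(-16 - 60\right) + 71 = -76 + 71 = -5$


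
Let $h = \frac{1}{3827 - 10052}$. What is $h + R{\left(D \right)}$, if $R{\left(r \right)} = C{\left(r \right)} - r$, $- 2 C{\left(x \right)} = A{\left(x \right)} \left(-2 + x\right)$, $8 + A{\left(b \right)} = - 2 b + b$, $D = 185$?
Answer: $\frac{217557523}{12450} \approx 17475.0$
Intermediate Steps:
$A{\left(b \right)} = -8 - b$ ($A{\left(b \right)} = -8 + \left(- 2 b + b\right) = -8 - b$)
$C{\left(x \right)} = - \frac{\left(-8 - x\right) \left(-2 + x\right)}{2}$
$R{\left(r \right)} = - r + \frac{\left(-2 + r\right) \left(8 + r\right)}{2}$ ($R{\left(r \right)} = \frac{\left(-2 + r\right) \left(8 + r\right)}{2} - r = - r + \frac{\left(-2 + r\right) \left(8 + r\right)}{2}$)
$h = - \frac{1}{6225}$ ($h = \frac{1}{-6225} = - \frac{1}{6225} \approx -0.00016064$)
$h + R{\left(D \right)} = - \frac{1}{6225} + \left(-8 + \frac{185^{2}}{2} + 2 \cdot 185\right) = - \frac{1}{6225} + \left(-8 + \frac{1}{2} \cdot 34225 + 370\right) = - \frac{1}{6225} + \left(-8 + \frac{34225}{2} + 370\right) = - \frac{1}{6225} + \frac{34949}{2} = \frac{217557523}{12450}$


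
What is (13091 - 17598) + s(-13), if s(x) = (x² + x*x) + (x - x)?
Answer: -4169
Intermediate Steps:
s(x) = 2*x² (s(x) = (x² + x²) + 0 = 2*x² + 0 = 2*x²)
(13091 - 17598) + s(-13) = (13091 - 17598) + 2*(-13)² = -4507 + 2*169 = -4507 + 338 = -4169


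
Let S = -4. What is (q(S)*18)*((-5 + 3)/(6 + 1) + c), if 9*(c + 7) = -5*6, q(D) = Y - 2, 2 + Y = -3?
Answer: 1338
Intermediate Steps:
Y = -5 (Y = -2 - 3 = -5)
q(D) = -7 (q(D) = -5 - 2 = -7)
c = -31/3 (c = -7 + (-5*6)/9 = -7 + (⅑)*(-30) = -7 - 10/3 = -31/3 ≈ -10.333)
(q(S)*18)*((-5 + 3)/(6 + 1) + c) = (-7*18)*((-5 + 3)/(6 + 1) - 31/3) = -126*(-2/7 - 31/3) = -126*(-223/21) = 1338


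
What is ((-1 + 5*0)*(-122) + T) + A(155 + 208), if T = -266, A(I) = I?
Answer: 219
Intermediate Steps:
((-1 + 5*0)*(-122) + T) + A(155 + 208) = ((-1 + 5*0)*(-122) - 266) + (155 + 208) = ((-1 + 0)*(-122) - 266) + 363 = (-1*(-122) - 266) + 363 = (122 - 266) + 363 = -144 + 363 = 219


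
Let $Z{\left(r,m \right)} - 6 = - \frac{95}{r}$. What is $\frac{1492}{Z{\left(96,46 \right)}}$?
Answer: $\frac{143232}{481} \approx 297.78$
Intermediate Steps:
$Z{\left(r,m \right)} = 6 - \frac{95}{r}$
$\frac{1492}{Z{\left(96,46 \right)}} = \frac{1492}{6 - \frac{95}{96}} = \frac{1492}{\frac{481}{96}} = 1492 \cdot \frac{96}{481} = \frac{143232}{481}$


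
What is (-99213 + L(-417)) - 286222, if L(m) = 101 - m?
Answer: -384917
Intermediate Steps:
(-99213 + L(-417)) - 286222 = (-99213 + (101 - 1*(-417))) - 286222 = (-99213 + (101 + 417)) - 286222 = (-99213 + 518) - 286222 = -98695 - 286222 = -384917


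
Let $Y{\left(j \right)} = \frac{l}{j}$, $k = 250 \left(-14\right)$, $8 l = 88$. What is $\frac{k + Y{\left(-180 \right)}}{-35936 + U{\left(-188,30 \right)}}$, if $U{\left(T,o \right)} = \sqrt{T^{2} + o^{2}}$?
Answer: $\frac{1415004706}{14527798335} + \frac{630011 \sqrt{9061}}{116222386680} \approx 0.097916$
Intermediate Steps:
$l = 11$ ($l = \frac{1}{8} \cdot 88 = 11$)
$k = -3500$
$Y{\left(j \right)} = \frac{11}{j}$
$\frac{k + Y{\left(-180 \right)}}{-35936 + U{\left(-188,30 \right)}} = \frac{-3500 + \frac{11}{-180}}{-35936 + \sqrt{\left(-188\right)^{2} + 30^{2}}} = \frac{-3500 + 11 \left(- \frac{1}{180}\right)}{-35936 + \sqrt{35344 + 900}} = \frac{-3500 - \frac{11}{180}}{-35936 + \sqrt{36244}} = - \frac{630011}{180 \left(-35936 + 2 \sqrt{9061}\right)}$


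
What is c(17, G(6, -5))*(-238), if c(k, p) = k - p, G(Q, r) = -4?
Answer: -4998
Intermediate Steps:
c(17, G(6, -5))*(-238) = (17 - 1*(-4))*(-238) = (17 + 4)*(-238) = 21*(-238) = -4998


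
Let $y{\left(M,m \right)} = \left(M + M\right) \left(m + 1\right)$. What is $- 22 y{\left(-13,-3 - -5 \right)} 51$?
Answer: $87516$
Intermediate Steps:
$y{\left(M,m \right)} = 2 M \left(1 + m\right)$
$- 22 y{\left(-13,-3 - -5 \right)} 51 = - 22 \cdot 2 \left(-13\right) \left(1 - -2\right) 51 = - 22 \cdot 2 \left(-13\right) \left(1 + \left(-3 + 5\right)\right) 51 = - 22 \cdot 2 \left(-13\right) \left(1 + 2\right) 51 = - 22 \cdot 2 \left(-13\right) 3 \cdot 51 = \left(-22\right) \left(-78\right) 51 = 1716 \cdot 51 = 87516$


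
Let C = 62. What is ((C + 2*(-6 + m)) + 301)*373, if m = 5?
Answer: 134653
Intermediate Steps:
((C + 2*(-6 + m)) + 301)*373 = ((62 + 2*(-6 + 5)) + 301)*373 = ((62 + 2*(-1)) + 301)*373 = ((62 - 2) + 301)*373 = (60 + 301)*373 = 361*373 = 134653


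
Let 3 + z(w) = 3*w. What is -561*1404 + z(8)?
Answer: -787623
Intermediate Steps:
z(w) = -3 + 3*w
-561*1404 + z(8) = -561*1404 + (-3 + 3*8) = -787644 + (-3 + 24) = -787644 + 21 = -787623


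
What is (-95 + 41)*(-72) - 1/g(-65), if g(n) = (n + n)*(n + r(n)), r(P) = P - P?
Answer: 32853599/8450 ≈ 3888.0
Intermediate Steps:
r(P) = 0
g(n) = 2*n² (g(n) = (n + n)*(n + 0) = (2*n)*n = 2*n²)
(-95 + 41)*(-72) - 1/g(-65) = (-95 + 41)*(-72) - 1/(2*(-65)²) = -54*(-72) - 1/(2*4225) = 3888 - 1/8450 = 32853599/8450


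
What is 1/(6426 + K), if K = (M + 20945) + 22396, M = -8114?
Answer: 1/41653 ≈ 2.4008e-5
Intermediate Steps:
K = 35227 (K = (-8114 + 20945) + 22396 = 12831 + 22396 = 35227)
1/(6426 + K) = 1/(6426 + 35227) = 1/41653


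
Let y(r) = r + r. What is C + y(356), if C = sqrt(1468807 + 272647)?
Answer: 712 + sqrt(1741454) ≈ 2031.6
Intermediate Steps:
y(r) = 2*r
C = sqrt(1741454) ≈ 1319.6
C + y(356) = sqrt(1741454) + 2*356 = sqrt(1741454) + 712 = 712 + sqrt(1741454)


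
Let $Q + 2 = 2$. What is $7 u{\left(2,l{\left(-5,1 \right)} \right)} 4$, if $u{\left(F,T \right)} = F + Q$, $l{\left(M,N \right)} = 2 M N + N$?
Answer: $56$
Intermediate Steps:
$Q = 0$ ($Q = -2 + 2 = 0$)
$l{\left(M,N \right)} = N + 2 M N$ ($l{\left(M,N \right)} = 2 M N + N = N + 2 M N$)
$u{\left(F,T \right)} = F$ ($u{\left(F,T \right)} = F + 0 = F$)
$7 u{\left(2,l{\left(-5,1 \right)} \right)} 4 = 7 \cdot 2 \cdot 4 = 14 \cdot 4 = 56$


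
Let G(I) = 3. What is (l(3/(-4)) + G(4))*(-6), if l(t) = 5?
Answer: -48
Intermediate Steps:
(l(3/(-4)) + G(4))*(-6) = (5 + 3)*(-6) = 8*(-6) = -48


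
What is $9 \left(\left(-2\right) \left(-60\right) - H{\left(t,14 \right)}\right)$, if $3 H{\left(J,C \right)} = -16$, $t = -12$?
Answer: $1128$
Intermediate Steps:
$H{\left(J,C \right)} = - \frac{16}{3}$ ($H{\left(J,C \right)} = \frac{1}{3} \left(-16\right) = - \frac{16}{3}$)
$9 \left(\left(-2\right) \left(-60\right) - H{\left(t,14 \right)}\right) = 9 \left(\left(-2\right) \left(-60\right) - - \frac{16}{3}\right) = 9 \left(120 + \frac{16}{3}\right) = 9 \cdot \frac{376}{3} = 1128$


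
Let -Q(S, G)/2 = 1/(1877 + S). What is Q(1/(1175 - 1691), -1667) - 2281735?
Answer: -2209931082317/968531 ≈ -2.2817e+6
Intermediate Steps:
Q(S, G) = -2/(1877 + S)
Q(1/(1175 - 1691), -1667) - 2281735 = -2/(1877 + 1/(1175 - 1691)) - 2281735 = -2/(1877 + 1/(-516)) - 2281735 = -2/(1877 - 1/516) - 2281735 = -2/968531/516 - 2281735 = -2*516/968531 - 2281735 = -1032/968531 - 2281735 = -2209931082317/968531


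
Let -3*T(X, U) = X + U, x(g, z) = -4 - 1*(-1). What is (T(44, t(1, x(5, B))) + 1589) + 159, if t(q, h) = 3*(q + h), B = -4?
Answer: 5206/3 ≈ 1735.3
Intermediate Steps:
x(g, z) = -3 (x(g, z) = -4 + 1 = -3)
t(q, h) = 3*h + 3*q (t(q, h) = 3*(h + q) = 3*h + 3*q)
T(X, U) = -U/3 - X/3 (T(X, U) = -(X + U)/3 = -(U + X)/3 = -U/3 - X/3)
(T(44, t(1, x(5, B))) + 1589) + 159 = ((-(3*(-3) + 3*1)/3 - 1/3*44) + 1589) + 159 = ((-(-9 + 3)/3 - 44/3) + 1589) + 159 = ((-1/3*(-6) - 44/3) + 1589) + 159 = ((2 - 44/3) + 1589) + 159 = (-38/3 + 1589) + 159 = 4729/3 + 159 = 5206/3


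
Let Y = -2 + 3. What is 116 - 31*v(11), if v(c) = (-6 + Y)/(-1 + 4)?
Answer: 503/3 ≈ 167.67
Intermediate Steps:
Y = 1
v(c) = -5/3 (v(c) = (-6 + 1)/(-1 + 4) = -5/3)
116 - 31*v(11) = 116 - 31*(-5/3) = 116 + 155/3 = 503/3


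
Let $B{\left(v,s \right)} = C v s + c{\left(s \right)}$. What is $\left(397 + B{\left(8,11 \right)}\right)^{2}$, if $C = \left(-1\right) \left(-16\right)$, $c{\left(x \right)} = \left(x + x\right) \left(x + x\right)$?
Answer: $5239521$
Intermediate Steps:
$c{\left(x \right)} = 4 x^{2}$ ($c{\left(x \right)} = 2 x 2 x = 4 x^{2}$)
$C = 16$
$B{\left(v,s \right)} = 4 s^{2} + 16 s v$ ($B{\left(v,s \right)} = 16 v s + 4 s^{2} = 16 s v + 4 s^{2} = 4 s^{2} + 16 s v$)
$\left(397 + B{\left(8,11 \right)}\right)^{2} = \left(397 + 4 \cdot 11 \left(11 + 4 \cdot 8\right)\right)^{2} = \left(397 + 4 \cdot 11 \left(11 + 32\right)\right)^{2} = \left(397 + 4 \cdot 11 \cdot 43\right)^{2} = \left(397 + 1892\right)^{2} = 2289^{2} = 5239521$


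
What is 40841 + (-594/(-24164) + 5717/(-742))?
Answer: 13073726478/320173 ≈ 40833.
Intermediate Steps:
40841 + (-594/(-24164) + 5717/(-742)) = 40841 + (-594*(-1/24164) + 5717*(-1/742)) = 40841 + (297/12082 - 5717/742) = 40841 - 2459015/320173 = 13073726478/320173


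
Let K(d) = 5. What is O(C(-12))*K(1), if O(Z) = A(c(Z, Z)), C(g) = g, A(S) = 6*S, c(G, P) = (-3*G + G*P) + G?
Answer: 5040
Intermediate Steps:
c(G, P) = -2*G + G*P
O(Z) = 6*Z*(-2 + Z) (O(Z) = 6*(Z*(-2 + Z)) = 6*Z*(-2 + Z))
O(C(-12))*K(1) = (6*(-12)*(-2 - 12))*5 = (6*(-12)*(-14))*5 = 1008*5 = 5040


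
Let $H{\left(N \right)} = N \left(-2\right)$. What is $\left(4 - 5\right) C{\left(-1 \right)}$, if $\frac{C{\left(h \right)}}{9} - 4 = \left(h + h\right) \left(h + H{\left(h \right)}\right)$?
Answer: $-18$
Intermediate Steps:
$H{\left(N \right)} = - 2 N$
$C{\left(h \right)} = 36 - 18 h^{2}$ ($C{\left(h \right)} = 36 + 9 \left(h + h\right) \left(h - 2 h\right) = 36 + 9 \cdot 2 h \left(- h\right) = 36 + 9 \left(- 2 h^{2}\right) = 36 - 18 h^{2}$)
$\left(4 - 5\right) C{\left(-1 \right)} = \left(4 - 5\right) \left(36 - 18 \left(-1\right)^{2}\right) = - (36 - 18) = \left(-1\right) 18 = -18$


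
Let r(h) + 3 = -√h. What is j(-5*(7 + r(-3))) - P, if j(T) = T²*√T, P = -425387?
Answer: 425387 + 25*√5*(-4 + I*√3)^(5/2) ≈ 4.2728e+5 + 1157.6*I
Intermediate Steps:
r(h) = -3 - √h
j(T) = T^(5/2)
j(-5*(7 + r(-3))) - P = (-5*(7 + (-3 - √(-3))))^(5/2) - 1*(-425387) = (-5*(7 + (-3 - I*√3)))^(5/2) + 425387 = (-5*(4 - I*√3))^(5/2) + 425387 = (-20 + 5*I*√3)^(5/2) + 425387 = 425387 + (-20 + 5*I*√3)^(5/2)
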